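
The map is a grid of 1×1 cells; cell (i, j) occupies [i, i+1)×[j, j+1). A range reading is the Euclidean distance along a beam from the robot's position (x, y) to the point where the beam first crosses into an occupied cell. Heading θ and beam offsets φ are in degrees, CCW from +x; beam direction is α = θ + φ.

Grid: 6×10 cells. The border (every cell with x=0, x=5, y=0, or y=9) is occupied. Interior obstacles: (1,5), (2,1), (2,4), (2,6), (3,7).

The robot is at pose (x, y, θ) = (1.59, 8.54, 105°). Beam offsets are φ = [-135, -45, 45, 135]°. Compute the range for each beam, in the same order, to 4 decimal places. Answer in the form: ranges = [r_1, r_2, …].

beam 1: φ=-135°, α=330°
  d=(0.8660,-0.5000)  start (1,8)  tX=0.4734 tY=1.0800  stride 1/|dx|=1.1547 1/|dy|=2.0000
    cross x-line → (2,8), t=0.4734
    cross y-line → (2,7), t=1.0800
    cross x-line → (3,7), t=1.6281 (wall)
  → r_1 = 1.6281
beam 2: φ=-45°, α=60°
  d=(0.5000,0.8660)  start (1,8)  tX=0.8200 tY=0.5312  stride 1/|dx|=2.0000 1/|dy|=1.1547
    cross y-line → (1,9), t=0.5312 (wall)
  → r_2 = 0.5312
beam 3: φ=45°, α=150°
  d=(-0.8660,0.5000)  start (1,8)  tX=0.6813 tY=0.9200  stride 1/|dx|=1.1547 1/|dy|=2.0000
    cross x-line → (0,8), t=0.6813 (wall)
  → r_3 = 0.6813
beam 4: φ=135°, α=240°
  d=(-0.5000,-0.8660)  start (1,8)  tX=1.1800 tY=0.6235  stride 1/|dx|=2.0000 1/|dy|=1.1547
    cross y-line → (1,7), t=0.6235
    cross x-line → (0,7), t=1.1800 (wall)
  → r_4 = 1.1800

ranges = [1.6281, 0.5312, 0.6813, 1.1800]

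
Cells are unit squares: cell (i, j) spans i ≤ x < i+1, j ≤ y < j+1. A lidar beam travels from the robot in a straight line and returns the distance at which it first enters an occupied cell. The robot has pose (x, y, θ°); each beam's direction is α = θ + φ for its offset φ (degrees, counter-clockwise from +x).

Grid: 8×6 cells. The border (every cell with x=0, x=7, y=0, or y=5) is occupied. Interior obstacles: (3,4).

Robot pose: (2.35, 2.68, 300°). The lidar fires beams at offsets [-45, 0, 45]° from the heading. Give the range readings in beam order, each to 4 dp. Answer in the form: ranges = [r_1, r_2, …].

beam 1: φ=-45°, α=255°
  d=(-0.2588,-0.9659)  start (2,2)  tX=1.3523 tY=0.7040  stride 1/|dx|=3.8637 1/|dy|=1.0353
    cross y-line → (2,1), t=0.7040
    cross x-line → (1,1), t=1.3523
    cross y-line → (1,0), t=1.7393 (wall)
  → r_1 = 1.7393
beam 2: φ=0°, α=300°
  d=(0.5000,-0.8660)  start (2,2)  tX=1.3000 tY=0.7852  stride 1/|dx|=2.0000 1/|dy|=1.1547
    cross y-line → (2,1), t=0.7852
    cross x-line → (3,1), t=1.3000
    cross y-line → (3,0), t=1.9399 (wall)
  → r_2 = 1.9399
beam 3: φ=45°, α=345°
  d=(0.9659,-0.2588)  start (2,2)  tX=0.6729 tY=2.6273  stride 1/|dx|=1.0353 1/|dy|=3.8637
    cross x-line → (3,2), t=0.6729
    cross x-line → (4,2), t=1.7082
    cross y-line → (4,1), t=2.6273
    cross x-line → (5,1), t=2.7435
    cross x-line → (6,1), t=3.7788
    cross x-line → (7,1), t=4.8140 (wall)
  → r_3 = 4.8140

ranges = [1.7393, 1.9399, 4.8140]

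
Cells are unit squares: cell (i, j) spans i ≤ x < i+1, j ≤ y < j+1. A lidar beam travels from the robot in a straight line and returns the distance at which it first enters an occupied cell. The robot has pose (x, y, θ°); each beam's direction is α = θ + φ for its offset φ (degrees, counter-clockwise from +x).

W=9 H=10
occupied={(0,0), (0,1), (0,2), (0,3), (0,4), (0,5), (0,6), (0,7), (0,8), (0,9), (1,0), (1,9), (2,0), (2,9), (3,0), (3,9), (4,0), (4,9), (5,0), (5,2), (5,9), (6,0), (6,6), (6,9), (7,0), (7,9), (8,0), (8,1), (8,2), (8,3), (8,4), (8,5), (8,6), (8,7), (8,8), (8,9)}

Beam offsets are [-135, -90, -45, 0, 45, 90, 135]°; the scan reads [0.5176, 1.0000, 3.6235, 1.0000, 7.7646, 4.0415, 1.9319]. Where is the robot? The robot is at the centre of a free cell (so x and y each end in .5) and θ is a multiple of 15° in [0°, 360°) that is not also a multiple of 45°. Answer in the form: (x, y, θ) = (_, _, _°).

(x, y, θ) = (4.5, 1.5, 60°)

Candidates: 54 free-cell centres × 16 headings = 864 poses. Raycast each; keep the one whose scan matches to 4 dp.
  (6.5, 3.5, 255°): beam 1 = 6.3509 ≠ 0.5176 ✗
  (1.5, 3.5, 15°): beam 1 = 1.0000 ≠ 0.5176 ✗
  (6.5, 4.5, 150°): beam 1 = 1.5529 ≠ 0.5176 ✗
  (7.5, 1.5, 345°): beam 1 = 1.0000 ≠ 0.5176 ✗
  …
  (4.5, 1.5, 60°): r_1=0.5176, r_2=1.0000, r_3=3.6235, r_4=1.0000, r_5=7.7646, r_6=4.0415, r_7=1.9319 — all match ✓
No second candidate reproduces the full scan.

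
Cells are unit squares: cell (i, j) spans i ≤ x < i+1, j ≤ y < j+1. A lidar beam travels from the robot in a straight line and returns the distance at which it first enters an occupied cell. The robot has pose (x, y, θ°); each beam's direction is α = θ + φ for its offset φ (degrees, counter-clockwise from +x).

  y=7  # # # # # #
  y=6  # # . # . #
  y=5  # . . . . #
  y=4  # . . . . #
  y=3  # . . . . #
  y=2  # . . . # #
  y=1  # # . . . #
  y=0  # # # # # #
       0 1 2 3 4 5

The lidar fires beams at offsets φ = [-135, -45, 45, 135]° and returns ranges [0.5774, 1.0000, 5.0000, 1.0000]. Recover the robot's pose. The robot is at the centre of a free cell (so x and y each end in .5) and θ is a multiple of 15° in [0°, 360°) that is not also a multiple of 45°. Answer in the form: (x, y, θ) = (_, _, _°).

(x, y, θ) = (3.5, 1.5, 75°)

Candidates: 20 free-cell centres × 16 headings = 320 poses. Raycast each; keep the one whose scan matches to 4 dp.
  (3.5, 5.5, 330°): beam 1 = 2.5882 ≠ 0.5774 ✗
  (2.5, 6.5, 255°): beam 2 = 0.5774 ≠ 1.0000 ✗
  (4.5, 3.5, 60°): beam 1 = 0.5176 ≠ 0.5774 ✗
  (2.5, 6.5, 60°): beam 1 = 5.6940 ≠ 0.5774 ✗
  …
  (3.5, 1.5, 75°): r_1=0.5774, r_2=1.0000, r_3=5.0000, r_4=1.0000 — all match ✓
Only this pose fits every beam.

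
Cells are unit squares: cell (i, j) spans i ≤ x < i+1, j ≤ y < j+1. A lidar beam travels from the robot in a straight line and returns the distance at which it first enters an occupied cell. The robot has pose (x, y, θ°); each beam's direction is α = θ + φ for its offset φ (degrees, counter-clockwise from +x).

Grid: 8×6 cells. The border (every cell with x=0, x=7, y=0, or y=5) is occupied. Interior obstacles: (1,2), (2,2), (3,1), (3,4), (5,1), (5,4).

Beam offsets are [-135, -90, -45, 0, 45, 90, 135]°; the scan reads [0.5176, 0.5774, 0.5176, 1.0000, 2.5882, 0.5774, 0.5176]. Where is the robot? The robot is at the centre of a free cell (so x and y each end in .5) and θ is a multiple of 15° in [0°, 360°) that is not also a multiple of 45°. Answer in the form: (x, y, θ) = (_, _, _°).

Enumerate (i+0.5, j+0.5, θ) over the 18 free cells and 16 admissible headings. For each, cast all 7 beams and compare to the given ranges.
  (6.5, 4.5, 30°): beam 1 = 2.5882 ≠ 0.5176 ✗
  (6.5, 3.5, 105°): beam 1 = 0.5774 ≠ 0.5176 ✗
  (1.5, 3.5, 150°): beam 1 = 1.9319 ≠ 0.5176 ✗
  …
  (6.5, 1.5, 60°): r_1=0.5176, r_2=0.5774, r_3=0.5176, r_4=1.0000, r_5=2.5882, r_6=0.5774, r_7=0.5176 — all match ✓
Only this pose fits every beam.

(x, y, θ) = (6.5, 1.5, 60°)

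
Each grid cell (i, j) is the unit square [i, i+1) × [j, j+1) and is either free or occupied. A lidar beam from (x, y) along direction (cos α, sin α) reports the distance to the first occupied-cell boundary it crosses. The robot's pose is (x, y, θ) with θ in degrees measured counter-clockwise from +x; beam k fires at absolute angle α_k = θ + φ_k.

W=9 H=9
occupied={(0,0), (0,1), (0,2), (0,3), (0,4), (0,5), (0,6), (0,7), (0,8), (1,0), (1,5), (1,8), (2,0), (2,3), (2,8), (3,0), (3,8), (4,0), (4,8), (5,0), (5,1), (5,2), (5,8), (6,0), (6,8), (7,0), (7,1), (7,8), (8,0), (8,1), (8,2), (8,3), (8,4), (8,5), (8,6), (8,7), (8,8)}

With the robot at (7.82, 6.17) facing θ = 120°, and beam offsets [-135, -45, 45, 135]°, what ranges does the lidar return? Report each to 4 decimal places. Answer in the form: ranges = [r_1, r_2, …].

ranges = [0.1863, 0.6955, 7.0606, 5.3524]

beam 1: φ=-135°, α=345°
  dir = (cos 345°, sin 345°) = (0.9659, -0.2588); from cell (7,6)
  next x-line at t=0.1863, next y-line at t=0.6568; Δt_x=1.0353, Δt_y=3.8637
    x: enter (8,6) at t=0.1863 ← occupied
  → r_1 = 0.1863
beam 2: φ=-45°, α=75°
  dir = (cos 75°, sin 75°) = (0.2588, 0.9659); from cell (7,6)
  next x-line at t=0.6955, next y-line at t=0.8593; Δt_x=3.8637, Δt_y=1.0353
    x: enter (8,6) at t=0.6955 ← occupied
  → r_2 = 0.6955
beam 3: φ=45°, α=165°
  dir = (cos 165°, sin 165°) = (-0.9659, 0.2588); from cell (7,6)
  next x-line at t=0.8489, next y-line at t=3.2069; Δt_x=1.0353, Δt_y=3.8637
    x: enter (6,6) at t=0.8489
    x: enter (5,6) at t=1.8842
    x: enter (4,6) at t=2.9195
    y: enter (4,7) at t=3.2069
    x: enter (3,7) at t=3.9548
    x: enter (2,7) at t=4.9900
    x: enter (1,7) at t=6.0253
    x: enter (0,7) at t=7.0606 ← occupied
  → r_3 = 7.0606
beam 4: φ=135°, α=255°
  dir = (cos 255°, sin 255°) = (-0.2588, -0.9659); from cell (7,6)
  next x-line at t=3.1682, next y-line at t=0.1760; Δt_x=3.8637, Δt_y=1.0353
    y: enter (7,5) at t=0.1760
    y: enter (7,4) at t=1.2113
    y: enter (7,3) at t=2.2465
    x: enter (6,3) at t=3.1682
    y: enter (6,2) at t=3.2818
    y: enter (6,1) at t=4.3171
    y: enter (6,0) at t=5.3524 ← occupied
  → r_4 = 5.3524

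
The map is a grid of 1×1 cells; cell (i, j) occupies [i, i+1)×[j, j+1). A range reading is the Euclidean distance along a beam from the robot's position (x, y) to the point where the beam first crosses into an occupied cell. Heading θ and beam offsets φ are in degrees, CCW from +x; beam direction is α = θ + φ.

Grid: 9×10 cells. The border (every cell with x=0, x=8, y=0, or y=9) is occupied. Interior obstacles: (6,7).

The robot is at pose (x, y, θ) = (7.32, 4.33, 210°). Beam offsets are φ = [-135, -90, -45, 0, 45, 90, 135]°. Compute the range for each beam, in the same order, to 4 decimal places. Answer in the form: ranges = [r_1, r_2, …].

ranges = [2.6273, 5.3925, 6.5429, 6.6600, 3.4475, 1.3600, 0.7040]

beam 1: φ=-135°, α=75°
  cosα=0.2588 sinα=0.9659 | (7,4) | tMaxX 2.6273 tMaxY 0.6936 | tΔX 3.8637 tΔY 1.0353
    t=0.6936 [y] (7,5)
    t=1.7289 [y] (7,6)
    t=2.6273 [x] (8,6) — stop
  → r_1 = 2.6273
beam 2: φ=-90°, α=120°
  cosα=-0.5000 sinα=0.8660 | (7,4) | tMaxX 0.6400 tMaxY 0.7736 | tΔX 2.0000 tΔY 1.1547
    t=0.6400 [x] (6,4)
    t=0.7736 [y] (6,5)
    t=1.9283 [y] (6,6)
    t=2.6400 [x] (5,6)
    t=3.0831 [y] (5,7)
    t=4.2378 [y] (5,8)
    t=4.6400 [x] (4,8)
    t=5.3925 [y] (4,9) — stop
  → r_2 = 5.3925
beam 3: φ=-45°, α=165°
  cosα=-0.9659 sinα=0.2588 | (7,4) | tMaxX 0.3313 tMaxY 2.5887 | tΔX 1.0353 tΔY 3.8637
    t=0.3313 [x] (6,4)
    t=1.3666 [x] (5,4)
    t=2.4018 [x] (4,4)
    t=2.5887 [y] (4,5)
    t=3.4371 [x] (3,5)
    t=4.4724 [x] (2,5)
    t=5.5077 [x] (1,5)
    t=6.4524 [y] (1,6)
    t=6.5429 [x] (0,6) — stop
  → r_3 = 6.5429
beam 4: φ=0°, α=210°
  cosα=-0.8660 sinα=-0.5000 | (7,4) | tMaxX 0.3695 tMaxY 0.6600 | tΔX 1.1547 tΔY 2.0000
    t=0.3695 [x] (6,4)
    t=0.6600 [y] (6,3)
    t=1.5242 [x] (5,3)
    t=2.6600 [y] (5,2)
    t=2.6789 [x] (4,2)
    t=3.8336 [x] (3,2)
    t=4.6600 [y] (3,1)
    t=4.9883 [x] (2,1)
    t=6.1430 [x] (1,1)
    t=6.6600 [y] (1,0) — stop
  → r_4 = 6.6600
beam 5: φ=45°, α=255°
  cosα=-0.2588 sinα=-0.9659 | (7,4) | tMaxX 1.2364 tMaxY 0.3416 | tΔX 3.8637 tΔY 1.0353
    t=0.3416 [y] (7,3)
    t=1.2364 [x] (6,3)
    t=1.3769 [y] (6,2)
    t=2.4122 [y] (6,1)
    t=3.4475 [y] (6,0) — stop
  → r_5 = 3.4475
beam 6: φ=90°, α=300°
  cosα=0.5000 sinα=-0.8660 | (7,4) | tMaxX 1.3600 tMaxY 0.3811 | tΔX 2.0000 tΔY 1.1547
    t=0.3811 [y] (7,3)
    t=1.3600 [x] (8,3) — stop
  → r_6 = 1.3600
beam 7: φ=135°, α=345°
  cosα=0.9659 sinα=-0.2588 | (7,4) | tMaxX 0.7040 tMaxY 1.2750 | tΔX 1.0353 tΔY 3.8637
    t=0.7040 [x] (8,4) — stop
  → r_7 = 0.7040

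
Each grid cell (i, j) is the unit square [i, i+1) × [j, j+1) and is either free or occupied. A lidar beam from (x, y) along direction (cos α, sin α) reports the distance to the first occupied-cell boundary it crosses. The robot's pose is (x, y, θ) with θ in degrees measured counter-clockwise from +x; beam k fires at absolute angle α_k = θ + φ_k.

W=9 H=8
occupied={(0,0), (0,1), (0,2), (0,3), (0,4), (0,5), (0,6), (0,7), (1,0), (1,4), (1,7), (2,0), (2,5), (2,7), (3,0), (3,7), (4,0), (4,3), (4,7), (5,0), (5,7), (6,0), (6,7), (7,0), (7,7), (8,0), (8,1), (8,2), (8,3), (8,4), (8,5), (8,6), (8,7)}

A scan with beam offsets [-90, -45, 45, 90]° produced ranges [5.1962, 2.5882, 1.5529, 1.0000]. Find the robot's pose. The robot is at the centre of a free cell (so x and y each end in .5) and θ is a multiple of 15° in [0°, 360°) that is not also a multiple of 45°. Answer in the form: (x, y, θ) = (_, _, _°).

Candidates: 39 free-cell centres × 16 headings = 624 poses. Raycast each; keep the one whose scan matches to 4 dp.
  (6.5, 5.5, 285°): beam 1 = 4.6587 ≠ 5.1962 ✗
  (5.5, 3.5, 195°): beam 1 = 3.6235 ≠ 5.1962 ✗
  (6.5, 3.5, 255°): beam 1 = 1.5529 ≠ 5.1962 ✗
  (6.5, 5.5, 60°): beam 1 = 1.7321 ≠ 5.1962 ✗
  (6.5, 1.5, 15°): beam 1 = 0.5176 ≠ 5.1962 ✗
  …
  (7.5, 2.5, 210°): r_1=5.1962, r_2=2.5882, r_3=1.5529, r_4=1.0000 — all match ✓
No second candidate reproduces the full scan.

(x, y, θ) = (7.5, 2.5, 210°)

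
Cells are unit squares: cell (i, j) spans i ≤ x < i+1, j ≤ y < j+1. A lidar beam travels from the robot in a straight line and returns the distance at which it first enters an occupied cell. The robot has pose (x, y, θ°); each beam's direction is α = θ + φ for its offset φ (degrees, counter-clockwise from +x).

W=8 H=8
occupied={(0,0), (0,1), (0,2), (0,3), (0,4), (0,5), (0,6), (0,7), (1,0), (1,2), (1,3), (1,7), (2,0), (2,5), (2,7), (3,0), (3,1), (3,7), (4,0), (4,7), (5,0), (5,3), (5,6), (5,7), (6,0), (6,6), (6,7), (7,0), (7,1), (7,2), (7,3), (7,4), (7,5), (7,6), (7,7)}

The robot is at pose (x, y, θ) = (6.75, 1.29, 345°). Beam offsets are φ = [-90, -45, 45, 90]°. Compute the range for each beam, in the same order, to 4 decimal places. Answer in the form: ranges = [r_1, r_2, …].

beam 1: φ=-90°, α=255°
  dir = (cos 255°, sin 255°) = (-0.2588, -0.9659); from cell (6,1)
  next x-line at t=2.8978, next y-line at t=0.3002; Δt_x=3.8637, Δt_y=1.0353
    y: enter (6,0) at t=0.3002 ← occupied
  → r_1 = 0.3002
beam 2: φ=-45°, α=300°
  dir = (cos 300°, sin 300°) = (0.5000, -0.8660); from cell (6,1)
  next x-line at t=0.5000, next y-line at t=0.3349; Δt_x=2.0000, Δt_y=1.1547
    y: enter (6,0) at t=0.3349 ← occupied
  → r_2 = 0.3349
beam 3: φ=45°, α=30°
  dir = (cos 30°, sin 30°) = (0.8660, 0.5000); from cell (6,1)
  next x-line at t=0.2887, next y-line at t=1.4200; Δt_x=1.1547, Δt_y=2.0000
    x: enter (7,1) at t=0.2887 ← occupied
  → r_3 = 0.2887
beam 4: φ=90°, α=75°
  dir = (cos 75°, sin 75°) = (0.2588, 0.9659); from cell (6,1)
  next x-line at t=0.9659, next y-line at t=0.7350; Δt_x=3.8637, Δt_y=1.0353
    y: enter (6,2) at t=0.7350
    x: enter (7,2) at t=0.9659 ← occupied
  → r_4 = 0.9659

ranges = [0.3002, 0.3349, 0.2887, 0.9659]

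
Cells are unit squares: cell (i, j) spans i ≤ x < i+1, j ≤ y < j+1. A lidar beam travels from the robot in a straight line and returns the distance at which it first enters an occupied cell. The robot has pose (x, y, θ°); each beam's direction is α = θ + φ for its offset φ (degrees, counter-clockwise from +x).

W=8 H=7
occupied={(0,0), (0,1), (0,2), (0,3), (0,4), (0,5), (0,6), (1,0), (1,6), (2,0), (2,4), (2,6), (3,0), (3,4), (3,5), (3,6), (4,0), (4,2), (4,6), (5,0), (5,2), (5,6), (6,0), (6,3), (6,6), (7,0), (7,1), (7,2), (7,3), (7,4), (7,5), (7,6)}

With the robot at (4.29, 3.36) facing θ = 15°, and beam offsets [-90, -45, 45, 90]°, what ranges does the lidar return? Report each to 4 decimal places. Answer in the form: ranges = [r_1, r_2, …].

ranges = [0.3727, 0.7200, 3.0484, 1.1205]

beam 1: φ=-90°, α=285°
  direction (0.2588, -0.9659); cell (4,3); t to first gridline: x 2.7432, y 0.3727 (then +3.8637 / +1.0353)
    (4,2) via y @ 0.3727  # hit
  → r_1 = 0.3727
beam 2: φ=-45°, α=330°
  direction (0.8660, -0.5000); cell (4,3); t to first gridline: x 0.8198, y 0.7200 (then +1.1547 / +2.0000)
    (4,2) via y @ 0.7200  # hit
  → r_2 = 0.7200
beam 3: φ=45°, α=60°
  direction (0.5000, 0.8660); cell (4,3); t to first gridline: x 1.4200, y 0.7390 (then +2.0000 / +1.1547)
    (4,4) via y @ 0.7390
    (5,4) via x @ 1.4200
    (5,5) via y @ 1.8937
    (5,6) via y @ 3.0484  # hit
  → r_3 = 3.0484
beam 4: φ=90°, α=105°
  direction (-0.2588, 0.9659); cell (4,3); t to first gridline: x 1.1205, y 0.6626 (then +3.8637 / +1.0353)
    (4,4) via y @ 0.6626
    (3,4) via x @ 1.1205  # hit
  → r_4 = 1.1205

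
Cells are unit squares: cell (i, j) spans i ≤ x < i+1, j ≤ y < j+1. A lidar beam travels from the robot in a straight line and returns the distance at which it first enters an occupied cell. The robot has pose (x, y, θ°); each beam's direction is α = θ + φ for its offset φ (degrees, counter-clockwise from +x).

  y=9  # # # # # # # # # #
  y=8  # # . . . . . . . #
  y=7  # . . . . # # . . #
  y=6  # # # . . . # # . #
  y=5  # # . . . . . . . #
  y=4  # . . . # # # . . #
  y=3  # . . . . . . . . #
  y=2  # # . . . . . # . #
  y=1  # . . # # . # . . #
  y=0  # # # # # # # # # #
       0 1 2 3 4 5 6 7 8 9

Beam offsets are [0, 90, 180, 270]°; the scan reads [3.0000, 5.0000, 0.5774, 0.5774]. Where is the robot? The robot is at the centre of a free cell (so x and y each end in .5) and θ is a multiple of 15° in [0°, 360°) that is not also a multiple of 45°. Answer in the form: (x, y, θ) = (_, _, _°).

(x, y, θ) = (1.5, 4.5, 300°)

Candidates: 48 free-cell centres × 16 headings = 768 poses. Raycast each; keep the one whose scan matches to 4 dp.
  (5.5, 2.5, 330°): beam 1 = 1.0000 ≠ 3.0000 ✗
  (4.5, 2.5, 240°): beam 1 = 0.5774 ≠ 3.0000 ✗
  (3.5, 5.5, 210°): beam 1 = 2.8868 ≠ 3.0000 ✗
  (4.5, 6.5, 60°): beam 1 = 1.0000 ≠ 3.0000 ✗
  …
  (1.5, 4.5, 300°): r_1=3.0000, r_2=5.0000, r_3=0.5774, r_4=0.5774 — all match ✓
Unique over the lattice → pose = (1.5, 4.5, 300°).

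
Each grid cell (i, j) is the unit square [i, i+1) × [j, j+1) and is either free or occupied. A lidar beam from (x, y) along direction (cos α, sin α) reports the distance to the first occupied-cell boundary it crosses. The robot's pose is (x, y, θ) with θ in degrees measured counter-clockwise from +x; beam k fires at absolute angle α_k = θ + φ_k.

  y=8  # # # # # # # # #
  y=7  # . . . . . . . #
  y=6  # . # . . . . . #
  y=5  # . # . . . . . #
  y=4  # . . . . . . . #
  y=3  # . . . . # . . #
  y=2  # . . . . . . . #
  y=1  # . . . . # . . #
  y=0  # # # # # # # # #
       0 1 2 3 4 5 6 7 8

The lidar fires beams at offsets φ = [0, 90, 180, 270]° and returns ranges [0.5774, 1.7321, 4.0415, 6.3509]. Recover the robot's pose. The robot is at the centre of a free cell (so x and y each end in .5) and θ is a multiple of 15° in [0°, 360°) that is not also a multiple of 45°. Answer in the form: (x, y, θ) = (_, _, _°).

Candidates: 45 free-cell centres × 16 headings = 720 poses. Raycast each; keep the one whose scan matches to 4 dp.
  (3.5, 1.5, 300°): beam 2 = 5.1962 ≠ 1.7321 ✗
  (4.5, 3.5, 345°): beam 1 = 0.5176 ≠ 0.5774 ✗
  (3.5, 1.5, 345°): beam 1 = 1.5529 ≠ 0.5774 ✗
  …
  (2.5, 4.5, 120°): r_1=0.5774, r_2=1.7321, r_3=4.0415, r_4=6.3509 — all match ✓
No second candidate reproduces the full scan.

(x, y, θ) = (2.5, 4.5, 120°)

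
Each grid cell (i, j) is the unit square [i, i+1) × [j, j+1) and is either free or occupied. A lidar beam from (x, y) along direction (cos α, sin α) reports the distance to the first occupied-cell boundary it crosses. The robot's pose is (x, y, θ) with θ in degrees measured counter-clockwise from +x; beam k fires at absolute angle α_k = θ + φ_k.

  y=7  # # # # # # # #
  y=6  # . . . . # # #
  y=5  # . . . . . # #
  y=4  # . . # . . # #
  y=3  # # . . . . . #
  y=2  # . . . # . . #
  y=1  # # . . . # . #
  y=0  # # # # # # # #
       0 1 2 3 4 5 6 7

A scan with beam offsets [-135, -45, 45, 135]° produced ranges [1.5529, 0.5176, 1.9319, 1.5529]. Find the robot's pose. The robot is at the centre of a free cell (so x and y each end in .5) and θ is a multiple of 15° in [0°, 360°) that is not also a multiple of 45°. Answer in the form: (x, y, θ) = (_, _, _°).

(x, y, θ) = (3.5, 6.5, 120°)

Candidates: 27 free-cell centres × 16 headings = 432 poses. Raycast each; keep the one whose scan matches to 4 dp.
  (4.5, 5.5, 60°): beam 1 = 3.6235 ≠ 1.5529 ✗
  (2.5, 2.5, 255°): beam 1 = 1.0000 ≠ 1.5529 ✗
  (3.5, 5.5, 30°): beam 1 = 0.5176 ≠ 1.5529 ✗
  (3.5, 3.5, 75°): beam 1 = 1.0000 ≠ 1.5529 ✗
  …
  (3.5, 6.5, 120°): r_1=1.5529, r_2=0.5176, r_3=1.9319, r_4=1.5529 — all match ✓
No second candidate reproduces the full scan.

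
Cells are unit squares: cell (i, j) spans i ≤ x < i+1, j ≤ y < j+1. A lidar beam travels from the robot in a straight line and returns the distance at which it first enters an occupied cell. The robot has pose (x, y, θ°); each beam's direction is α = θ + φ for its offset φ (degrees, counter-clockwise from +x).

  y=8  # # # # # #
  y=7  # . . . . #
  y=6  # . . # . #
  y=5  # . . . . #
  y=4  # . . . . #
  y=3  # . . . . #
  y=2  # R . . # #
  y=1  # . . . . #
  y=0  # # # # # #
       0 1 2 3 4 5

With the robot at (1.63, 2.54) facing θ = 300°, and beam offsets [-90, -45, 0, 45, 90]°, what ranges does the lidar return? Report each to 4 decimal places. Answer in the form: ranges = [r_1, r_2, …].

ranges = [0.7275, 1.5943, 1.7782, 3.4889, 3.8913]

beam 1: φ=-90°, α=210°
  d=(-0.8660,-0.5000)  start (1,2)  tX=0.7275 tY=1.0800  stride 1/|dx|=1.1547 1/|dy|=2.0000
    cross x-line → (0,2), t=0.7275 (wall)
  → r_1 = 0.7275
beam 2: φ=-45°, α=255°
  d=(-0.2588,-0.9659)  start (1,2)  tX=2.4341 tY=0.5590  stride 1/|dx|=3.8637 1/|dy|=1.0353
    cross y-line → (1,1), t=0.5590
    cross y-line → (1,0), t=1.5943 (wall)
  → r_2 = 1.5943
beam 3: φ=0°, α=300°
  d=(0.5000,-0.8660)  start (1,2)  tX=0.7400 tY=0.6235  stride 1/|dx|=2.0000 1/|dy|=1.1547
    cross y-line → (1,1), t=0.6235
    cross x-line → (2,1), t=0.7400
    cross y-line → (2,0), t=1.7782 (wall)
  → r_3 = 1.7782
beam 4: φ=45°, α=345°
  d=(0.9659,-0.2588)  start (1,2)  tX=0.3831 tY=2.0864  stride 1/|dx|=1.0353 1/|dy|=3.8637
    cross x-line → (2,2), t=0.3831
    cross x-line → (3,2), t=1.4183
    cross y-line → (3,1), t=2.0864
    cross x-line → (4,1), t=2.4536
    cross x-line → (5,1), t=3.4889 (wall)
  → r_4 = 3.4889
beam 5: φ=90°, α=30°
  d=(0.8660,0.5000)  start (1,2)  tX=0.4272 tY=0.9200  stride 1/|dx|=1.1547 1/|dy|=2.0000
    cross x-line → (2,2), t=0.4272
    cross y-line → (2,3), t=0.9200
    cross x-line → (3,3), t=1.5819
    cross x-line → (4,3), t=2.7366
    cross y-line → (4,4), t=2.9200
    cross x-line → (5,4), t=3.8913 (wall)
  → r_5 = 3.8913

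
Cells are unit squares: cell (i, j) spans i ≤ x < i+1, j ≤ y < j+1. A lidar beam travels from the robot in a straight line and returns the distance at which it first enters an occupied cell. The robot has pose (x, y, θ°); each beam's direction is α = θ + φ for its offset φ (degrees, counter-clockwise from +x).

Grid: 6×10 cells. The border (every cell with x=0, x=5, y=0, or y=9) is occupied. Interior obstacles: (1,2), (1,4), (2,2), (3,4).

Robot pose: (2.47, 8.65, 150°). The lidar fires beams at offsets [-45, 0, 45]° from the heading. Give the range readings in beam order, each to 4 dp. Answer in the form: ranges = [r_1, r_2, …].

ranges = [0.3623, 0.7000, 1.5219]

beam 1: φ=-45°, α=105°
  cosα=-0.2588 sinα=0.9659 | (2,8) | tMaxX 1.8159 tMaxY 0.3623 | tΔX 3.8637 tΔY 1.0353
    t=0.3623 [y] (2,9) — stop
  → r_1 = 0.3623
beam 2: φ=0°, α=150°
  cosα=-0.8660 sinα=0.5000 | (2,8) | tMaxX 0.5427 tMaxY 0.7000 | tΔX 1.1547 tΔY 2.0000
    t=0.5427 [x] (1,8)
    t=0.7000 [y] (1,9) — stop
  → r_2 = 0.7000
beam 3: φ=45°, α=195°
  cosα=-0.9659 sinα=-0.2588 | (2,8) | tMaxX 0.4866 tMaxY 2.5114 | tΔX 1.0353 tΔY 3.8637
    t=0.4866 [x] (1,8)
    t=1.5219 [x] (0,8) — stop
  → r_3 = 1.5219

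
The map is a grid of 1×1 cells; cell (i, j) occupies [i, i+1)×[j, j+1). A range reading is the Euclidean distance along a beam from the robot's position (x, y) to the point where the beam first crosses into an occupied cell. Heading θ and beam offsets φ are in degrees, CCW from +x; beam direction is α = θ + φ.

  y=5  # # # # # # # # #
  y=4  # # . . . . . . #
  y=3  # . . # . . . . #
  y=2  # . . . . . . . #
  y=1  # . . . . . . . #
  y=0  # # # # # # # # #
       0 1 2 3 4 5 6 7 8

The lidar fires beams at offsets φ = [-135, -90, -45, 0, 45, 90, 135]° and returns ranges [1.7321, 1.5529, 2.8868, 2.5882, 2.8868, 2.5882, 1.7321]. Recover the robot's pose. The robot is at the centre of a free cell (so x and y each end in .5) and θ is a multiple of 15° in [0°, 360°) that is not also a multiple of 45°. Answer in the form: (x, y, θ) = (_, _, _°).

Enumerate (i+0.5, j+0.5, θ) over the 26 free cells and 16 admissible headings. For each, cast all 7 beams and compare to the given ranges.
  (3.5, 2.5, 255°): beam 1 = 0.5774 ≠ 1.7321 ✗
  (7.5, 2.5, 60°): beam 1 = 1.5529 ≠ 1.7321 ✗
  (2.5, 3.5, 330°): beam 1 = 1.5529 ≠ 1.7321 ✗
  …
  (5.5, 2.5, 15°): r_1=1.7321, r_2=1.5529, r_3=2.8868, r_4=2.5882, r_5=2.8868, r_6=2.5882, r_7=1.7321 — all match ✓
Unique over the lattice → pose = (5.5, 2.5, 15°).

(x, y, θ) = (5.5, 2.5, 15°)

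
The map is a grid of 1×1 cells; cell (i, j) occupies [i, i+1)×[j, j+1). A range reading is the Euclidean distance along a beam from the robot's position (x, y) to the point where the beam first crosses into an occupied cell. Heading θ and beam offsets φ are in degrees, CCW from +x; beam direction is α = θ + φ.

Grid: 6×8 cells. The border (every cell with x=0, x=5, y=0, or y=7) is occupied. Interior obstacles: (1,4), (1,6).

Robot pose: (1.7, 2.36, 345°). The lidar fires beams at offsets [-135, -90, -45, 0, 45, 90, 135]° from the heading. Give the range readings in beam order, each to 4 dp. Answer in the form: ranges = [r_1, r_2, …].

ranges = [0.8083, 1.4080, 1.5704, 3.4164, 3.8105, 4.8037, 1.4000]

beam 1: φ=-135°, α=210°
  dir = (cos 210°, sin 210°) = (-0.8660, -0.5000); from cell (1,2)
  next x-line at t=0.8083, next y-line at t=0.7200; Δt_x=1.1547, Δt_y=2.0000
    y: enter (1,1) at t=0.7200
    x: enter (0,1) at t=0.8083 ← occupied
  → r_1 = 0.8083
beam 2: φ=-90°, α=255°
  dir = (cos 255°, sin 255°) = (-0.2588, -0.9659); from cell (1,2)
  next x-line at t=2.7046, next y-line at t=0.3727; Δt_x=3.8637, Δt_y=1.0353
    y: enter (1,1) at t=0.3727
    y: enter (1,0) at t=1.4080 ← occupied
  → r_2 = 1.4080
beam 3: φ=-45°, α=300°
  dir = (cos 300°, sin 300°) = (0.5000, -0.8660); from cell (1,2)
  next x-line at t=0.6000, next y-line at t=0.4157; Δt_x=2.0000, Δt_y=1.1547
    y: enter (1,1) at t=0.4157
    x: enter (2,1) at t=0.6000
    y: enter (2,0) at t=1.5704 ← occupied
  → r_3 = 1.5704
beam 4: φ=0°, α=345°
  dir = (cos 345°, sin 345°) = (0.9659, -0.2588); from cell (1,2)
  next x-line at t=0.3106, next y-line at t=1.3909; Δt_x=1.0353, Δt_y=3.8637
    x: enter (2,2) at t=0.3106
    x: enter (3,2) at t=1.3459
    y: enter (3,1) at t=1.3909
    x: enter (4,1) at t=2.3811
    x: enter (5,1) at t=3.4164 ← occupied
  → r_4 = 3.4164
beam 5: φ=45°, α=30°
  dir = (cos 30°, sin 30°) = (0.8660, 0.5000); from cell (1,2)
  next x-line at t=0.3464, next y-line at t=1.2800; Δt_x=1.1547, Δt_y=2.0000
    x: enter (2,2) at t=0.3464
    y: enter (2,3) at t=1.2800
    x: enter (3,3) at t=1.5011
    x: enter (4,3) at t=2.6558
    y: enter (4,4) at t=3.2800
    x: enter (5,4) at t=3.8105 ← occupied
  → r_5 = 3.8105
beam 6: φ=90°, α=75°
  dir = (cos 75°, sin 75°) = (0.2588, 0.9659); from cell (1,2)
  next x-line at t=1.1591, next y-line at t=0.6626; Δt_x=3.8637, Δt_y=1.0353
    y: enter (1,3) at t=0.6626
    x: enter (2,3) at t=1.1591
    y: enter (2,4) at t=1.6979
    y: enter (2,5) at t=2.7331
    y: enter (2,6) at t=3.7684
    y: enter (2,7) at t=4.8037 ← occupied
  → r_6 = 4.8037
beam 7: φ=135°, α=120°
  dir = (cos 120°, sin 120°) = (-0.5000, 0.8660); from cell (1,2)
  next x-line at t=1.4000, next y-line at t=0.7390; Δt_x=2.0000, Δt_y=1.1547
    y: enter (1,3) at t=0.7390
    x: enter (0,3) at t=1.4000 ← occupied
  → r_7 = 1.4000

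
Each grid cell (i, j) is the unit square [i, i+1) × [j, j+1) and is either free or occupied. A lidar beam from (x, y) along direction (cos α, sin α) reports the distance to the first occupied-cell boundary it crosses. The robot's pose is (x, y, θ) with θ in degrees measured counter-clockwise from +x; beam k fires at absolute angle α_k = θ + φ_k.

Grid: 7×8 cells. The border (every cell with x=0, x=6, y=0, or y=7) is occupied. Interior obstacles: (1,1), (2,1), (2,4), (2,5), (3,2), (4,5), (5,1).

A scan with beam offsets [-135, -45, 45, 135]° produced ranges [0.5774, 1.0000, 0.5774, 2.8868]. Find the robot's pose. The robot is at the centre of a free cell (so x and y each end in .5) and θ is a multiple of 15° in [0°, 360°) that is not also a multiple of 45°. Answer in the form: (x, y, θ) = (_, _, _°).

(x, y, θ) = (1.5, 4.5, 165°)

Candidates: 23 free-cell centres × 16 headings = 368 poses. Raycast each; keep the one whose scan matches to 4 dp.
  (4.5, 2.5, 195°): beam 1 = 3.0000 ≠ 0.5774 ✗
  (5.5, 6.5, 330°): beam 1 = 2.5882 ≠ 0.5774 ✗
  (3.5, 4.5, 120°): beam 1 = 2.5882 ≠ 0.5774 ✗
  …
  (1.5, 4.5, 165°): r_1=0.5774, r_2=1.0000, r_3=0.5774, r_4=2.8868 — all match ✓
Only this pose fits every beam.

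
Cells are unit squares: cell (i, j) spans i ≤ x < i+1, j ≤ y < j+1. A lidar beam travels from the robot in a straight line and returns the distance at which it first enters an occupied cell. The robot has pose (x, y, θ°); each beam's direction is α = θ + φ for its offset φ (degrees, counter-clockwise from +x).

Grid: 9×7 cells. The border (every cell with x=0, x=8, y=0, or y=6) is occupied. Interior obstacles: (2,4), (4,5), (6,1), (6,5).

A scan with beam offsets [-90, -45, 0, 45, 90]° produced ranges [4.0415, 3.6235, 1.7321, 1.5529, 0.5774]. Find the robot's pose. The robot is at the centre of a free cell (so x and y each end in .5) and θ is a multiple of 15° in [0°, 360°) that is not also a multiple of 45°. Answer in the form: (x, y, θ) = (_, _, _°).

(x, y, θ) = (6.5, 4.5, 330°)

The pose lattice has 31·16 = 496 candidates. Test each by forward raycasting.
  (1.5, 1.5, 255°): beam 1 = 0.5176 ≠ 4.0415 ✗
  (3.5, 3.5, 255°): beam 1 = 2.5882 ≠ 4.0415 ✗
  (5.5, 4.5, 345°): beam 1 = 3.6235 ≠ 4.0415 ✗
  (3.5, 1.5, 15°): beam 1 = 0.5176 ≠ 4.0415 ✗
  (5.5, 4.5, 330°): beam 2 = 2.5882 ≠ 3.6235 ✗
  …
  (6.5, 4.5, 330°): r_1=4.0415, r_2=3.6235, r_3=1.7321, r_4=1.5529, r_5=0.5774 — all match ✓
Unique over the lattice → pose = (6.5, 4.5, 330°).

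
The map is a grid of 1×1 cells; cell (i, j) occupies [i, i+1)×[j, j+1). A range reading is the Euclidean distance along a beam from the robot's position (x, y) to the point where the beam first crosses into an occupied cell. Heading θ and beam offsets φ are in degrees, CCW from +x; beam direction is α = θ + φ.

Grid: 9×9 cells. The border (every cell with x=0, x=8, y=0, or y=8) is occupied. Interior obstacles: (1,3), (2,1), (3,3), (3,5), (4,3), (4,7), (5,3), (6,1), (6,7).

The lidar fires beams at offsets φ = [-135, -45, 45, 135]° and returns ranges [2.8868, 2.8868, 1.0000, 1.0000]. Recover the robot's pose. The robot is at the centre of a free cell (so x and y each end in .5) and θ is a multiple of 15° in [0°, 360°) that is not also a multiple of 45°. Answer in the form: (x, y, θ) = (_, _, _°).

The pose lattice has 40·16 = 640 candidates. Test each by forward raycasting.
  (7.5, 3.5, 300°): beam 1 = 1.5529 ≠ 2.8868 ✗
  (3.5, 7.5, 330°): beam 1 = 2.5882 ≠ 2.8868 ✗
  (4.5, 1.5, 105°): beam 1 = 1.0000 ≠ 2.8868 ✗
  (3.5, 1.5, 75°): beam 1 = 0.5774 ≠ 2.8868 ✗
  …
  (5.5, 6.5, 15°): r_1=2.8868, r_2=2.8868, r_3=1.0000, r_4=1.0000 — all match ✓
Only this pose fits every beam.

(x, y, θ) = (5.5, 6.5, 15°)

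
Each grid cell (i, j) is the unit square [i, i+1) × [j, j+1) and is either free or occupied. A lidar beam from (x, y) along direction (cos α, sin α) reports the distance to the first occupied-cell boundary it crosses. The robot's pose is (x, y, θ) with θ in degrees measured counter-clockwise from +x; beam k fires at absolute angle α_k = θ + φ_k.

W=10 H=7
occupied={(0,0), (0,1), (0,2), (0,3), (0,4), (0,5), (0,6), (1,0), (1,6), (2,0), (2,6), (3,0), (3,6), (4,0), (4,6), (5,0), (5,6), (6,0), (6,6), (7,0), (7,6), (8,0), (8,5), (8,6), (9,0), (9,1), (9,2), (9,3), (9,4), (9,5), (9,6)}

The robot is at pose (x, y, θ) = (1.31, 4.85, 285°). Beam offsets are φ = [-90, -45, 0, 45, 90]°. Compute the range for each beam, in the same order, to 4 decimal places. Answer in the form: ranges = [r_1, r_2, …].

ranges = [0.3209, 0.6200, 3.9858, 7.7000, 4.4433]

beam 1: φ=-90°, α=195°
  cosα=-0.9659 sinα=-0.2588 | (1,4) | tMaxX 0.3209 tMaxY 3.2841 | tΔX 1.0353 tΔY 3.8637
    t=0.3209 [x] (0,4) — stop
  → r_1 = 0.3209
beam 2: φ=-45°, α=240°
  cosα=-0.5000 sinα=-0.8660 | (1,4) | tMaxX 0.6200 tMaxY 0.9815 | tΔX 2.0000 tΔY 1.1547
    t=0.6200 [x] (0,4) — stop
  → r_2 = 0.6200
beam 3: φ=0°, α=285°
  cosα=0.2588 sinα=-0.9659 | (1,4) | tMaxX 2.6660 tMaxY 0.8800 | tΔX 3.8637 tΔY 1.0353
    t=0.8800 [y] (1,3)
    t=1.9153 [y] (1,2)
    t=2.6660 [x] (2,2)
    t=2.9505 [y] (2,1)
    t=3.9858 [y] (2,0) — stop
  → r_3 = 3.9858
beam 4: φ=45°, α=330°
  cosα=0.8660 sinα=-0.5000 | (1,4) | tMaxX 0.7967 tMaxY 1.7000 | tΔX 1.1547 tΔY 2.0000
    t=0.7967 [x] (2,4)
    t=1.7000 [y] (2,3)
    t=1.9514 [x] (3,3)
    t=3.1061 [x] (4,3)
    t=3.7000 [y] (4,2)
    t=4.2608 [x] (5,2)
    t=5.4155 [x] (6,2)
    t=5.7000 [y] (6,1)
    t=6.5702 [x] (7,1)
    t=7.7000 [y] (7,0) — stop
  → r_4 = 7.7000
beam 5: φ=90°, α=15°
  cosα=0.9659 sinα=0.2588 | (1,4) | tMaxX 0.7143 tMaxY 0.5796 | tΔX 1.0353 tΔY 3.8637
    t=0.5796 [y] (1,5)
    t=0.7143 [x] (2,5)
    t=1.7496 [x] (3,5)
    t=2.7849 [x] (4,5)
    t=3.8202 [x] (5,5)
    t=4.4433 [y] (5,6) — stop
  → r_5 = 4.4433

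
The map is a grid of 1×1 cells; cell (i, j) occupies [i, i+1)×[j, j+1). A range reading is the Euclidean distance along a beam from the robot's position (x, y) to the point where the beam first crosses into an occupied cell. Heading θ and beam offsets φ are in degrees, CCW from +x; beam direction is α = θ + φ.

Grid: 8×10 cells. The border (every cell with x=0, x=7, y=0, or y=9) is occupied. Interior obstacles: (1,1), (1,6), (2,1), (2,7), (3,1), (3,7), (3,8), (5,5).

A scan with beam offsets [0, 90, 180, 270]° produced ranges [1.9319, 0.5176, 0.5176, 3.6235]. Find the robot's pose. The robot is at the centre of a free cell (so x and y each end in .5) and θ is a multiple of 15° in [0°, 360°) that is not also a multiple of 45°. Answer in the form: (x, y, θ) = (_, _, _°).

(x, y, θ) = (6.5, 1.5, 195°)

Enumerate (i+0.5, j+0.5, θ) over the 40 free cells and 16 admissible headings. For each, cast all 4 beams and compare to the given ranges.
  (4.5, 1.5, 345°): beam 2 = 3.6235 ≠ 0.5176 ✗
  (1.5, 5.5, 195°): beam 1 = 0.5176 ≠ 1.9319 ✗
  (2.5, 8.5, 330°): beam 1 = 0.5774 ≠ 1.9319 ✗
  (3.5, 3.5, 240°): beam 1 = 1.7321 ≠ 1.9319 ✗
  …
  (6.5, 1.5, 195°): r_1=1.9319, r_2=0.5176, r_3=0.5176, r_4=3.6235 — all match ✓
No second candidate reproduces the full scan.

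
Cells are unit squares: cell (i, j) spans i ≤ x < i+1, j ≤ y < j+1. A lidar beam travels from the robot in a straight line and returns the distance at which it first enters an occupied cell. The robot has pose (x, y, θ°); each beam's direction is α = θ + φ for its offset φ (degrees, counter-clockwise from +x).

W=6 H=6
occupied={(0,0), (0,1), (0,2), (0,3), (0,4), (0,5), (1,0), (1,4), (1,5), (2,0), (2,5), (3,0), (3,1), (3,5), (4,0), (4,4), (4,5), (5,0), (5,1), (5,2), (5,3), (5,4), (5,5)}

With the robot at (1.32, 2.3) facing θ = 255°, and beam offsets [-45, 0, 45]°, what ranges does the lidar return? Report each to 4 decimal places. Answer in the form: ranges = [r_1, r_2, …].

ranges = [0.3695, 1.2364, 1.5011]

beam 1: φ=-45°, α=210°
  direction (-0.8660, -0.5000); cell (1,2); t to first gridline: x 0.3695, y 0.6000 (then +1.1547 / +2.0000)
    (0,2) via x @ 0.3695  # hit
  → r_1 = 0.3695
beam 2: φ=0°, α=255°
  direction (-0.2588, -0.9659); cell (1,2); t to first gridline: x 1.2364, y 0.3106 (then +3.8637 / +1.0353)
    (1,1) via y @ 0.3106
    (0,1) via x @ 1.2364  # hit
  → r_2 = 1.2364
beam 3: φ=45°, α=300°
  direction (0.5000, -0.8660); cell (1,2); t to first gridline: x 1.3600, y 0.3464 (then +2.0000 / +1.1547)
    (1,1) via y @ 0.3464
    (2,1) via x @ 1.3600
    (2,0) via y @ 1.5011  # hit
  → r_3 = 1.5011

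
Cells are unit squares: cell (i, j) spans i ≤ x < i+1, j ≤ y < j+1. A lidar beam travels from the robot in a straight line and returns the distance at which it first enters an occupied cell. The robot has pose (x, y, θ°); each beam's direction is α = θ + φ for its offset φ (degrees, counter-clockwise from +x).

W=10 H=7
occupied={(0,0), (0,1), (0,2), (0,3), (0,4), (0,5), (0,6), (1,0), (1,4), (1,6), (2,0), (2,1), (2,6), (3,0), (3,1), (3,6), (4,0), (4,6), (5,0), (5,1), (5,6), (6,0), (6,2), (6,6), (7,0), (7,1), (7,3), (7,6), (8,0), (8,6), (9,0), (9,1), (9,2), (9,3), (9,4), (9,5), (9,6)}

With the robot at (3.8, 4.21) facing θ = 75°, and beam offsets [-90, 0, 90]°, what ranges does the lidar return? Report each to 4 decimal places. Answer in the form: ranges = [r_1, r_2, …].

ranges = [3.3129, 1.8531, 1.8635]

beam 1: φ=-90°, α=345°
  cosα=0.9659 sinα=-0.2588 | (3,4) | tMaxX 0.2071 tMaxY 0.8114 | tΔX 1.0353 tΔY 3.8637
    t=0.2071 [x] (4,4)
    t=0.8114 [y] (4,3)
    t=1.2423 [x] (5,3)
    t=2.2776 [x] (6,3)
    t=3.3129 [x] (7,3) — stop
  → r_1 = 3.3129
beam 2: φ=0°, α=75°
  cosα=0.2588 sinα=0.9659 | (3,4) | tMaxX 0.7727 tMaxY 0.8179 | tΔX 3.8637 tΔY 1.0353
    t=0.7727 [x] (4,4)
    t=0.8179 [y] (4,5)
    t=1.8531 [y] (4,6) — stop
  → r_2 = 1.8531
beam 3: φ=90°, α=165°
  cosα=-0.9659 sinα=0.2588 | (3,4) | tMaxX 0.8282 tMaxY 3.0523 | tΔX 1.0353 tΔY 3.8637
    t=0.8282 [x] (2,4)
    t=1.8635 [x] (1,4) — stop
  → r_3 = 1.8635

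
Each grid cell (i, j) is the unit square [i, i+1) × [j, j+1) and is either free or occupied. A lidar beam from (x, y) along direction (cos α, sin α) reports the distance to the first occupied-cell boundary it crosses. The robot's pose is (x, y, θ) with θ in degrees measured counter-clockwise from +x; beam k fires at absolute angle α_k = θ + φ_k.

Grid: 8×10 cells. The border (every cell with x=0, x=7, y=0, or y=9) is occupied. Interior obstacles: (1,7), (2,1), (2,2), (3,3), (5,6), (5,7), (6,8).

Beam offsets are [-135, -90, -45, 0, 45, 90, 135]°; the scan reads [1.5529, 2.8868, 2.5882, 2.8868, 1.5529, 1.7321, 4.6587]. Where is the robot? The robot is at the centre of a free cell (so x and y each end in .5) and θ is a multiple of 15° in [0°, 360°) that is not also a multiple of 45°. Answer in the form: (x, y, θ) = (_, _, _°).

Enumerate (i+0.5, j+0.5, θ) over the 41 free cells and 16 admissible headings. For each, cast all 7 beams and compare to the given ranges.
  (1.5, 8.5, 285°): beam 1 = 0.5774 ≠ 1.5529 ✗
  (3.5, 8.5, 150°): beam 1 = 1.9319 ≠ 1.5529 ✗
  (4.5, 3.5, 105°): beam 1 = 2.8868 ≠ 1.5529 ✗
  …
  (5.5, 3.5, 300°): r_1=1.5529, r_2=2.8868, r_3=2.5882, r_4=2.8868, r_5=1.5529, r_6=1.7321, r_7=4.6587 — all match ✓
Unique over the lattice → pose = (5.5, 3.5, 300°).

(x, y, θ) = (5.5, 3.5, 300°)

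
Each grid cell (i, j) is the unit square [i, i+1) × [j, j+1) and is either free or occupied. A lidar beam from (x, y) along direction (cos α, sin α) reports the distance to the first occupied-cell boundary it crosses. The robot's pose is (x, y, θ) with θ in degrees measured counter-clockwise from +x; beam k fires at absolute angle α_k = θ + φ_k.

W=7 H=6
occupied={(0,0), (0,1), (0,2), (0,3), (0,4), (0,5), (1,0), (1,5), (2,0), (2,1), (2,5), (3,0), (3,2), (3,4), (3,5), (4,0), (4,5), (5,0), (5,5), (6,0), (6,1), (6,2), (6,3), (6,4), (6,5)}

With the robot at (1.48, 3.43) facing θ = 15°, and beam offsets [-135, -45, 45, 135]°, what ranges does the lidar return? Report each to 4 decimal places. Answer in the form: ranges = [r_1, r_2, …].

beam 1: φ=-135°, α=240°
  d=(-0.5000,-0.8660)  start (1,3)  tX=0.9600 tY=0.4965  stride 1/|dx|=2.0000 1/|dy|=1.1547
    cross y-line → (1,2), t=0.4965
    cross x-line → (0,2), t=0.9600 (wall)
  → r_1 = 0.9600
beam 2: φ=-45°, α=330°
  d=(0.8660,-0.5000)  start (1,3)  tX=0.6004 tY=0.8600  stride 1/|dx|=1.1547 1/|dy|=2.0000
    cross x-line → (2,3), t=0.6004
    cross y-line → (2,2), t=0.8600
    cross x-line → (3,2), t=1.7551 (wall)
  → r_2 = 1.7551
beam 3: φ=45°, α=60°
  d=(0.5000,0.8660)  start (1,3)  tX=1.0400 tY=0.6582  stride 1/|dx|=2.0000 1/|dy|=1.1547
    cross y-line → (1,4), t=0.6582
    cross x-line → (2,4), t=1.0400
    cross y-line → (2,5), t=1.8129 (wall)
  → r_3 = 1.8129
beam 4: φ=135°, α=150°
  d=(-0.8660,0.5000)  start (1,3)  tX=0.5543 tY=1.1400  stride 1/|dx|=1.1547 1/|dy|=2.0000
    cross x-line → (0,3), t=0.5543 (wall)
  → r_4 = 0.5543

ranges = [0.9600, 1.7551, 1.8129, 0.5543]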